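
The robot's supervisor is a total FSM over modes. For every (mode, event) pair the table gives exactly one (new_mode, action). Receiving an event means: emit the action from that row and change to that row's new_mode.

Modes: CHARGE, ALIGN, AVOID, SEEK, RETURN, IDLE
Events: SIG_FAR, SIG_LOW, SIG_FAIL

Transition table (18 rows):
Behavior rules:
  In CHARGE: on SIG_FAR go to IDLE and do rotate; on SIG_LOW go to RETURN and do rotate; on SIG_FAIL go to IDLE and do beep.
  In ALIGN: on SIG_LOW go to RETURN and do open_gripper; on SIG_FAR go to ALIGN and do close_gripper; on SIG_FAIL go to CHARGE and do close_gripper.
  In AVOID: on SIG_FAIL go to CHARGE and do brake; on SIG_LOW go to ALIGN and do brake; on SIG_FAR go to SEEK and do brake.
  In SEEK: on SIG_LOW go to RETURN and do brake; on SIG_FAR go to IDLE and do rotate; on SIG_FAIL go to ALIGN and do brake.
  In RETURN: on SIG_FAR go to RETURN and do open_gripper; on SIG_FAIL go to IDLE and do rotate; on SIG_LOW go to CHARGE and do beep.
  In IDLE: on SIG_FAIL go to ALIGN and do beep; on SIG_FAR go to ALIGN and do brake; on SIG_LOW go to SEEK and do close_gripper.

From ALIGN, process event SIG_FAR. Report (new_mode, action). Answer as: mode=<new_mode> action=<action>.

mode=ALIGN action=close_gripper

current mode = ALIGN; filter table to that mode:
  (ALIGN, SIG_LOW) → (RETURN, open_gripper)
  (ALIGN, SIG_FAR) → (ALIGN, close_gripper)  ← event matches
  (ALIGN, SIG_FAIL) → (CHARGE, close_gripper)
event = SIG_FAR selects (ALIGN, close_gripper)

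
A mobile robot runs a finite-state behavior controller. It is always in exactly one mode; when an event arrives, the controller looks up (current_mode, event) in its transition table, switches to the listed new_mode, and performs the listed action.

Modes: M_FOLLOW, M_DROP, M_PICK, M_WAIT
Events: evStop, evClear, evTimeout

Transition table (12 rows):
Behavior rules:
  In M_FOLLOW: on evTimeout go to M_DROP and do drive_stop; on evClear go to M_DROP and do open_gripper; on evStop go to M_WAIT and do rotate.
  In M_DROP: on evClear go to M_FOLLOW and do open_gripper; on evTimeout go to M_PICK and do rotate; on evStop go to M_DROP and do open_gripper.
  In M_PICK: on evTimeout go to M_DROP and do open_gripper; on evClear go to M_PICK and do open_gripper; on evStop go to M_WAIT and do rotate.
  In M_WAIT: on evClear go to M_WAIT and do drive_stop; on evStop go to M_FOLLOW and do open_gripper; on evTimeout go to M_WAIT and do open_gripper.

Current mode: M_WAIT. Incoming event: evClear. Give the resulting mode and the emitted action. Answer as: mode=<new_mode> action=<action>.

current mode = M_WAIT; filter table to that mode:
  (M_WAIT, evClear) → (M_WAIT, drive_stop)  ← event matches
  (M_WAIT, evStop) → (M_FOLLOW, open_gripper)
  (M_WAIT, evTimeout) → (M_WAIT, open_gripper)
event = evClear selects (M_WAIT, drive_stop)

mode=M_WAIT action=drive_stop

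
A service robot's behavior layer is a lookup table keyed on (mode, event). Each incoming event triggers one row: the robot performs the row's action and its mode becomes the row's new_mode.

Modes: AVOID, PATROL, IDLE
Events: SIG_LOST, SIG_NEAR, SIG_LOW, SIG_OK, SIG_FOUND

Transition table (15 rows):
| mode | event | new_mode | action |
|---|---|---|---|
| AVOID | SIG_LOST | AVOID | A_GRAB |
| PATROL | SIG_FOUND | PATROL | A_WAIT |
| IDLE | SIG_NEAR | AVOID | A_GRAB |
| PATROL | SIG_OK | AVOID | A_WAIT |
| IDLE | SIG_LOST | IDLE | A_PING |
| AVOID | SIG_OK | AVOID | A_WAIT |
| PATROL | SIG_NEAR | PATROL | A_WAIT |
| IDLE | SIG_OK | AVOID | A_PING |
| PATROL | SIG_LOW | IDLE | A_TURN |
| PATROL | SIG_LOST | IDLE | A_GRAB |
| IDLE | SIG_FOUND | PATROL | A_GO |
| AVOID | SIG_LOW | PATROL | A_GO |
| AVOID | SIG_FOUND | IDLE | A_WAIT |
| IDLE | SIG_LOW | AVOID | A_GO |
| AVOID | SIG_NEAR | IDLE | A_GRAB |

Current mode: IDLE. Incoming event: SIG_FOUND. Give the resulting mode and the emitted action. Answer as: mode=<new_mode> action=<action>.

current mode = IDLE; filter table to that mode:
  (IDLE, SIG_NEAR) → (AVOID, A_GRAB)
  (IDLE, SIG_LOST) → (IDLE, A_PING)
  (IDLE, SIG_OK) → (AVOID, A_PING)
  (IDLE, SIG_FOUND) → (PATROL, A_GO)  ← event matches
  (IDLE, SIG_LOW) → (AVOID, A_GO)
event = SIG_FOUND selects (PATROL, A_GO)

mode=PATROL action=A_GO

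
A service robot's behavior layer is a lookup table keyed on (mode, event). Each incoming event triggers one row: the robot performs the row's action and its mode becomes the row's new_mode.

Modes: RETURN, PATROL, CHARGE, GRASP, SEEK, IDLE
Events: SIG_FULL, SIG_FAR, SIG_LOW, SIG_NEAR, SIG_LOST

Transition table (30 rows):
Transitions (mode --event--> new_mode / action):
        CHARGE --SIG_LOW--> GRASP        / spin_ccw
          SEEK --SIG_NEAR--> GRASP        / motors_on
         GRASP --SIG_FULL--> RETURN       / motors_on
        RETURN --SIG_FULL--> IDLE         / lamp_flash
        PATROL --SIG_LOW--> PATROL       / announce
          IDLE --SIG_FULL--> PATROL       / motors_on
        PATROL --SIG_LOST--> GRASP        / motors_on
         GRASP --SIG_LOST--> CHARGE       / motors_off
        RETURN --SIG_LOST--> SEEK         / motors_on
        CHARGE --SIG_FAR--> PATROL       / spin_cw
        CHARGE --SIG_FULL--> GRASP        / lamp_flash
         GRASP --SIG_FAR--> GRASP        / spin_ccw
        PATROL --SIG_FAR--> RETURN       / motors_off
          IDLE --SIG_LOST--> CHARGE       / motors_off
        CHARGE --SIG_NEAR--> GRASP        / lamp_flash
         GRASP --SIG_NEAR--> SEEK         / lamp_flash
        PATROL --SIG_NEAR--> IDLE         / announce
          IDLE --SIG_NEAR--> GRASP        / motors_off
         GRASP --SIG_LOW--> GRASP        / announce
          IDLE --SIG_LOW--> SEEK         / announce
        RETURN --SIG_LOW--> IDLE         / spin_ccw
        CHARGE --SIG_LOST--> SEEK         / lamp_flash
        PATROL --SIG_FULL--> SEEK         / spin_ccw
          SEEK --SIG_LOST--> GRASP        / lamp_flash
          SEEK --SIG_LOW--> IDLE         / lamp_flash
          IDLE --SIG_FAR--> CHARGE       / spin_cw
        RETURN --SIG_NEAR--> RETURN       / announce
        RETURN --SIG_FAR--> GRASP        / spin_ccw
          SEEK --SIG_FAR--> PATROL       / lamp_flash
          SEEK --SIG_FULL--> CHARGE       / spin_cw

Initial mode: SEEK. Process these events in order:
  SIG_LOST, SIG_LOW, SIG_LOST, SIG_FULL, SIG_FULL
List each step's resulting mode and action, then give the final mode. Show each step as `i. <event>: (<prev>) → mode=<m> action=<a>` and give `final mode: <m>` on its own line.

final mode: RETURN

1. SIG_LOST: (SEEK) → mode=GRASP action=lamp_flash
2. SIG_LOW: (GRASP) → mode=GRASP action=announce
3. SIG_LOST: (GRASP) → mode=CHARGE action=motors_off
4. SIG_FULL: (CHARGE) → mode=GRASP action=lamp_flash
5. SIG_FULL: (GRASP) → mode=RETURN action=motors_on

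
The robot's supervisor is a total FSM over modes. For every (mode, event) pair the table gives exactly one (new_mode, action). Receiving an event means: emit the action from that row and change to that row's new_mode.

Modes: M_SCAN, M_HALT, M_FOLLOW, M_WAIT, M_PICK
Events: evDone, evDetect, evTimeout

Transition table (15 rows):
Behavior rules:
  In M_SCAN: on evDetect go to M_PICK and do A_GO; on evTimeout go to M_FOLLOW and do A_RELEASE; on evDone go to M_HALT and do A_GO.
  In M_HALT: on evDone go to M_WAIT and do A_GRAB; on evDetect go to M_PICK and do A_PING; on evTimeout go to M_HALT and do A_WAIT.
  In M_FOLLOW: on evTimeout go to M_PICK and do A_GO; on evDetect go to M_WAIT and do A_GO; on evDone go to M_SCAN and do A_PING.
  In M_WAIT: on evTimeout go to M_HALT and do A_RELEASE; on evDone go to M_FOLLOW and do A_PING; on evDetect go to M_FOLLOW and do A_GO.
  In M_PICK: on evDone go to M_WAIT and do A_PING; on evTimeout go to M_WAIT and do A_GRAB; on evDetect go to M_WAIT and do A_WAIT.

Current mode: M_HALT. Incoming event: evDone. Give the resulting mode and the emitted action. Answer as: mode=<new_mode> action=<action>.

mode=M_WAIT action=A_GRAB

current mode = M_HALT; filter table to that mode:
  (M_HALT, evDone) → (M_WAIT, A_GRAB)  ← event matches
  (M_HALT, evDetect) → (M_PICK, A_PING)
  (M_HALT, evTimeout) → (M_HALT, A_WAIT)
event = evDone selects (M_WAIT, A_GRAB)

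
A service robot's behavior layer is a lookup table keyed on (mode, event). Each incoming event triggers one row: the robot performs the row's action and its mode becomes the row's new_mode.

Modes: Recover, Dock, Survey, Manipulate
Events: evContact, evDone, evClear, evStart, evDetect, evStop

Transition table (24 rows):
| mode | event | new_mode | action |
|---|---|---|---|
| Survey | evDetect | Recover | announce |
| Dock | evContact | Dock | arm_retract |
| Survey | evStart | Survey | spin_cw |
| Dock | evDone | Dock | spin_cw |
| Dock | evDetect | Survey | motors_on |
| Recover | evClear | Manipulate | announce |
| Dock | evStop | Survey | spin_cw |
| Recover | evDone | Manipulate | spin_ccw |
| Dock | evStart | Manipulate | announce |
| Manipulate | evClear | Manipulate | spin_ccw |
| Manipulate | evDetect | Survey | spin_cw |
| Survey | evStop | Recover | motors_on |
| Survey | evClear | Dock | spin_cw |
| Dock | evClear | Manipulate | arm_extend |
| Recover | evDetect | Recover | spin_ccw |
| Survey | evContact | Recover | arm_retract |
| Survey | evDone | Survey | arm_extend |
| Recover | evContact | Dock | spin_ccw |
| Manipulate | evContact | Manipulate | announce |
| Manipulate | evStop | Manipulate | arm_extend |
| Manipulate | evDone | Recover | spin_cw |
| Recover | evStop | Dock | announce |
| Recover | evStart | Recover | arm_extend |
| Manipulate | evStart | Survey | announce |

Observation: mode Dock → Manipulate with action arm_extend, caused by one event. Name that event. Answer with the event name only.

evClear

try evContact: (Dock, evContact) → (Dock, arm_retract)
try evDone: (Dock, evDone) → (Dock, spin_cw)
try evClear: (Dock, evClear) → (Manipulate, arm_extend)  ← matches
try evStart: (Dock, evStart) → (Manipulate, announce)
try evDetect: (Dock, evDetect) → (Survey, motors_on)
try evStop: (Dock, evStop) → (Survey, spin_cw)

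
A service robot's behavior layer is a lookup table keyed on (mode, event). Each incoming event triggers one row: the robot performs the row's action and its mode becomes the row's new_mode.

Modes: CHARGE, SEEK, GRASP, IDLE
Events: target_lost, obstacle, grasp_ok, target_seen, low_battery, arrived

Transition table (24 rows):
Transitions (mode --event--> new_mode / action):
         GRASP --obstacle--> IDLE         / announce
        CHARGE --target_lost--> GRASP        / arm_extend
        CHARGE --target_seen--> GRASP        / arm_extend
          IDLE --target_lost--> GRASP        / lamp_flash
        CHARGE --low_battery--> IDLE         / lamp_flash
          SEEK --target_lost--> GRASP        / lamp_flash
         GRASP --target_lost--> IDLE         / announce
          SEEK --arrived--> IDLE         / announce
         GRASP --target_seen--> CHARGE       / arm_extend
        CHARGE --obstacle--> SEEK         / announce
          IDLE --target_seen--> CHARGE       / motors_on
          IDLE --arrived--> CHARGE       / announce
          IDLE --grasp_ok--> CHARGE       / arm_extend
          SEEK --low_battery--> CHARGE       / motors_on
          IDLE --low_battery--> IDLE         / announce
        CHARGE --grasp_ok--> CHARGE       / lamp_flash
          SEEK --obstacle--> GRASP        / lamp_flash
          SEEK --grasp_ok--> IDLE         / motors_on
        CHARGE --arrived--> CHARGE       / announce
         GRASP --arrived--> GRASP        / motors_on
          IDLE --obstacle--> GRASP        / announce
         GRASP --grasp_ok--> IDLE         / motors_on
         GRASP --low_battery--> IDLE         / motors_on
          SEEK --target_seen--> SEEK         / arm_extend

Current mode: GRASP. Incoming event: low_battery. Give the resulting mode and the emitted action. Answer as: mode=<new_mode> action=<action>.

current mode = GRASP; filter table to that mode:
  (GRASP, obstacle) → (IDLE, announce)
  (GRASP, target_lost) → (IDLE, announce)
  (GRASP, target_seen) → (CHARGE, arm_extend)
  (GRASP, arrived) → (GRASP, motors_on)
  (GRASP, grasp_ok) → (IDLE, motors_on)
  (GRASP, low_battery) → (IDLE, motors_on)  ← event matches
event = low_battery selects (IDLE, motors_on)

mode=IDLE action=motors_on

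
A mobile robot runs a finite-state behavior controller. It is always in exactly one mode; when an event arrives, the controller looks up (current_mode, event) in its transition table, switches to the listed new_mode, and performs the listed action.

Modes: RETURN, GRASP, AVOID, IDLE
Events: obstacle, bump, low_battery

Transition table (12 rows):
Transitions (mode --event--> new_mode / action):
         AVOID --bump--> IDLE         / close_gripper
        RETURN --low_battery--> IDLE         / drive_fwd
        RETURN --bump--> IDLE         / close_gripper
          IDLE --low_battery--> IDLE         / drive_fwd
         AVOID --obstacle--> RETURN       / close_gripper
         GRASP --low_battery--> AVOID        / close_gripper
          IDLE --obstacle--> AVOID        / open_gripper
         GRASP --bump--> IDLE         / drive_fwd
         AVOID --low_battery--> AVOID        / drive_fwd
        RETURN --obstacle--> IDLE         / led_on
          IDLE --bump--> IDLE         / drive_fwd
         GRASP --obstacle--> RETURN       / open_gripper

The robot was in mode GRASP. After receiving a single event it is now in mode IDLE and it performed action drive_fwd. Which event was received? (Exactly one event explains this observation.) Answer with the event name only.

bump

try obstacle: (GRASP, obstacle) → (RETURN, open_gripper)
try bump: (GRASP, bump) → (IDLE, drive_fwd)  ← matches
try low_battery: (GRASP, low_battery) → (AVOID, close_gripper)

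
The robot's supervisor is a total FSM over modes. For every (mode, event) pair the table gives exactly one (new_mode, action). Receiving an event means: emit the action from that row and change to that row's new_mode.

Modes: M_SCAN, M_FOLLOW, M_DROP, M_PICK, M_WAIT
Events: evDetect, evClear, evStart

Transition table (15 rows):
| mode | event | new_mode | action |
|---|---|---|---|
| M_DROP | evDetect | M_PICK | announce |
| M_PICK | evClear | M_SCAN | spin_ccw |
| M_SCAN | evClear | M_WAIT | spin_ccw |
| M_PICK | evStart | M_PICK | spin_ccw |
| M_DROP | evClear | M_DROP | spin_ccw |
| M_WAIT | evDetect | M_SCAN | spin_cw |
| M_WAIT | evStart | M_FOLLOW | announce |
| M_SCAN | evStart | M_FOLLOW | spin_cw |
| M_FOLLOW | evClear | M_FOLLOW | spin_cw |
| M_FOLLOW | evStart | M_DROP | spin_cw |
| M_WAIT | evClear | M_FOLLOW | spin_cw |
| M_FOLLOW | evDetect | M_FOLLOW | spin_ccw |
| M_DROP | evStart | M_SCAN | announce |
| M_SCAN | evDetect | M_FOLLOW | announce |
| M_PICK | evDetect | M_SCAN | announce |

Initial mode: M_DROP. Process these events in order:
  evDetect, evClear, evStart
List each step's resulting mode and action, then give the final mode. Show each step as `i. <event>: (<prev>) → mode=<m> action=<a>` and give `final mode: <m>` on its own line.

final mode: M_FOLLOW

1. evDetect: (M_DROP) → mode=M_PICK action=announce
2. evClear: (M_PICK) → mode=M_SCAN action=spin_ccw
3. evStart: (M_SCAN) → mode=M_FOLLOW action=spin_cw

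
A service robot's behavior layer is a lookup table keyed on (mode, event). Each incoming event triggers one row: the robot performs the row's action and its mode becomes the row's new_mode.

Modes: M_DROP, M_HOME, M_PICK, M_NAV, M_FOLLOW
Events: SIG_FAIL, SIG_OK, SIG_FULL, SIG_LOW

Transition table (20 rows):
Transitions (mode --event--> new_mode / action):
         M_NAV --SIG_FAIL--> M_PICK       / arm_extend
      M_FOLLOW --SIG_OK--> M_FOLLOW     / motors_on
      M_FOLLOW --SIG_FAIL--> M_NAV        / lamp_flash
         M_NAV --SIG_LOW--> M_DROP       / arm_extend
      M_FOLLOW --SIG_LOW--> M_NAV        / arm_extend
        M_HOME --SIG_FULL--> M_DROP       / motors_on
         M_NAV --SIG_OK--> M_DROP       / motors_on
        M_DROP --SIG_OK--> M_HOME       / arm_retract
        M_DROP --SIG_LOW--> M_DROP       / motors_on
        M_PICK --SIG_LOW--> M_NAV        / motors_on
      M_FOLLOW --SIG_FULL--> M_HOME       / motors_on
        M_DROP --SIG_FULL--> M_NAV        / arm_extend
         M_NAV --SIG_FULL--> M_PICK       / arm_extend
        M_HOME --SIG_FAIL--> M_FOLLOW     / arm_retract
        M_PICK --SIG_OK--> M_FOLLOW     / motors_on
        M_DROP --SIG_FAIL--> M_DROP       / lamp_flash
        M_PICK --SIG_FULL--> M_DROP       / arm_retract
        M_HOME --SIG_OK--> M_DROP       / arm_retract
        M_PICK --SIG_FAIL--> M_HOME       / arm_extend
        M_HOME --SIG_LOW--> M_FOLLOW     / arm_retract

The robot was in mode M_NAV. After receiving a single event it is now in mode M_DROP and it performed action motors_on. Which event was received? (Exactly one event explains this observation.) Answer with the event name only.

SIG_OK

try SIG_FAIL: (M_NAV, SIG_FAIL) → (M_PICK, arm_extend)
try SIG_OK: (M_NAV, SIG_OK) → (M_DROP, motors_on)  ← matches
try SIG_FULL: (M_NAV, SIG_FULL) → (M_PICK, arm_extend)
try SIG_LOW: (M_NAV, SIG_LOW) → (M_DROP, arm_extend)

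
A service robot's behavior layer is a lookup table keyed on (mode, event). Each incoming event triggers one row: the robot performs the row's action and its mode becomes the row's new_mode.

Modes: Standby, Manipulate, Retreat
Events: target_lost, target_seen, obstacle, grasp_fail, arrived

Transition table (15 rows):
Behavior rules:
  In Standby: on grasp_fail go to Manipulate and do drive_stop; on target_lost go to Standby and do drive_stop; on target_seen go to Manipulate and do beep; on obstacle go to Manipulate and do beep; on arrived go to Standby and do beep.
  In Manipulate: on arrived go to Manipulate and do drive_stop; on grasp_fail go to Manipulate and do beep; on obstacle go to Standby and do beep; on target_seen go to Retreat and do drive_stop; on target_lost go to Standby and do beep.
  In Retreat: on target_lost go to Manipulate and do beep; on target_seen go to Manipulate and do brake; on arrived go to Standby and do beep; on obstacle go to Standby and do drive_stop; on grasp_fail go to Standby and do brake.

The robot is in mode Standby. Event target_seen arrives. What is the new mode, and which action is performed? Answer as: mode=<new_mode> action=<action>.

mode=Manipulate action=beep

current mode = Standby; filter table to that mode:
  (Standby, grasp_fail) → (Manipulate, drive_stop)
  (Standby, target_lost) → (Standby, drive_stop)
  (Standby, target_seen) → (Manipulate, beep)  ← event matches
  (Standby, obstacle) → (Manipulate, beep)
  (Standby, arrived) → (Standby, beep)
event = target_seen selects (Manipulate, beep)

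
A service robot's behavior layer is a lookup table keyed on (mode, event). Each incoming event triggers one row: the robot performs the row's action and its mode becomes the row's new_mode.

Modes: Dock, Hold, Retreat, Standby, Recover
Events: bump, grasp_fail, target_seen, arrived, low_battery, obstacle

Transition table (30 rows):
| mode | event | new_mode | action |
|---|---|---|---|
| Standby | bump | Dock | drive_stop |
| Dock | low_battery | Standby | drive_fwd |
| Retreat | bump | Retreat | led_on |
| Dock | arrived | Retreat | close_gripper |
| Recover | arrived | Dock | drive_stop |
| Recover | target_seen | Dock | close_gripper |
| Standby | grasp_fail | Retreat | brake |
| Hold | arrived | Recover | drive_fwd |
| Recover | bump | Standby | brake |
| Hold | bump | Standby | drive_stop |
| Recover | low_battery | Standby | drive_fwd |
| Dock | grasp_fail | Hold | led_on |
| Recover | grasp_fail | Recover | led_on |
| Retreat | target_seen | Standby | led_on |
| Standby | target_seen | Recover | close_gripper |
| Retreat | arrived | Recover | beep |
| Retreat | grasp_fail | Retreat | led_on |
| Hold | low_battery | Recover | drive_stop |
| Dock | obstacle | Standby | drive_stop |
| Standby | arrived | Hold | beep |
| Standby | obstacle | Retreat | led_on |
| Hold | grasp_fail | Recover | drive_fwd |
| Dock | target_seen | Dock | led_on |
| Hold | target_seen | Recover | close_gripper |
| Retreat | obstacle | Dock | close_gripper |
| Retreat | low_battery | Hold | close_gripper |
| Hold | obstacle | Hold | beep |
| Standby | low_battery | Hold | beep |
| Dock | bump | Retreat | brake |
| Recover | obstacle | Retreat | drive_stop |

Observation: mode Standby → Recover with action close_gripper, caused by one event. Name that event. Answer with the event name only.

try bump: (Standby, bump) → (Dock, drive_stop)
try grasp_fail: (Standby, grasp_fail) → (Retreat, brake)
try target_seen: (Standby, target_seen) → (Recover, close_gripper)  ← matches
try arrived: (Standby, arrived) → (Hold, beep)
try low_battery: (Standby, low_battery) → (Hold, beep)
try obstacle: (Standby, obstacle) → (Retreat, led_on)

target_seen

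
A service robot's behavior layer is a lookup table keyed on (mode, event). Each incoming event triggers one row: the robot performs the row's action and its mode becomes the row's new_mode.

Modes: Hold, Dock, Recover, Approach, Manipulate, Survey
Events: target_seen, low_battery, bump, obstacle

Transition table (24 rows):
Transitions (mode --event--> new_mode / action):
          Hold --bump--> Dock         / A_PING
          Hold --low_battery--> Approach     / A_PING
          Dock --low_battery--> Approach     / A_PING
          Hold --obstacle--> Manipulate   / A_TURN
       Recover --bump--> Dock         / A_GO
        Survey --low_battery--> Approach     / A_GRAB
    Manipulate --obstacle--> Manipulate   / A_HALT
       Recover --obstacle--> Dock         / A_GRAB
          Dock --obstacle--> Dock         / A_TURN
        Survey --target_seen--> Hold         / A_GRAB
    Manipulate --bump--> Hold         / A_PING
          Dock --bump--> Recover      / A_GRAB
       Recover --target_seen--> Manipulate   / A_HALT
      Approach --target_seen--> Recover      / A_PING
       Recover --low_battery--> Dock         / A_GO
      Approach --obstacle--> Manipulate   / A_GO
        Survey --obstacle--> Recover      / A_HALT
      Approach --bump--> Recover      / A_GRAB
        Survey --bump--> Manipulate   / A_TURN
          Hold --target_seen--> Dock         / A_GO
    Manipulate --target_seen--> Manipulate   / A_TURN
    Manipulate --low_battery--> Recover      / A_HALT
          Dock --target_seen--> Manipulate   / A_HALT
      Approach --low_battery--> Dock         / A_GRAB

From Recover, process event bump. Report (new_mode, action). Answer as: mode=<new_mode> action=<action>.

current mode = Recover; filter table to that mode:
  (Recover, bump) → (Dock, A_GO)  ← event matches
  (Recover, obstacle) → (Dock, A_GRAB)
  (Recover, target_seen) → (Manipulate, A_HALT)
  (Recover, low_battery) → (Dock, A_GO)
event = bump selects (Dock, A_GO)

mode=Dock action=A_GO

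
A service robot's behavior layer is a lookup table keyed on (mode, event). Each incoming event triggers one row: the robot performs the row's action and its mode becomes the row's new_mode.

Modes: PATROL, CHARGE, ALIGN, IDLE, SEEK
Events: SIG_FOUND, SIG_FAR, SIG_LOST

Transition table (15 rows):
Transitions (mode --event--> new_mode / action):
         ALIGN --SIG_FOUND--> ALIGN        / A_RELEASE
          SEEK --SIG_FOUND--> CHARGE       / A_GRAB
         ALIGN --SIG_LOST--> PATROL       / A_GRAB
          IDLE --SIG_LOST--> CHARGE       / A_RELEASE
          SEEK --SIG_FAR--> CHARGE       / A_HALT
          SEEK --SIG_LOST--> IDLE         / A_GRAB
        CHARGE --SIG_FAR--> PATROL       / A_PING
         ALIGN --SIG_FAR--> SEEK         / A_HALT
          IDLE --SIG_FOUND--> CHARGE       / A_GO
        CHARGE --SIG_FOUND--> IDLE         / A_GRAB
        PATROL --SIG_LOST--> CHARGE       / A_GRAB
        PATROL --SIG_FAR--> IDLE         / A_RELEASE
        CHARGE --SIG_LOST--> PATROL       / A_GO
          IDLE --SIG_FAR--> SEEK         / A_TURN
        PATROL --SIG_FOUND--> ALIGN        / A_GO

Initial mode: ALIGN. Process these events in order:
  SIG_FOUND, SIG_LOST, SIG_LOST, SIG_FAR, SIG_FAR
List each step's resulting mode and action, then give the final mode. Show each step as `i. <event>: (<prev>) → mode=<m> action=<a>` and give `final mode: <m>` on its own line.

1. SIG_FOUND: (ALIGN) → mode=ALIGN action=A_RELEASE
2. SIG_LOST: (ALIGN) → mode=PATROL action=A_GRAB
3. SIG_LOST: (PATROL) → mode=CHARGE action=A_GRAB
4. SIG_FAR: (CHARGE) → mode=PATROL action=A_PING
5. SIG_FAR: (PATROL) → mode=IDLE action=A_RELEASE

final mode: IDLE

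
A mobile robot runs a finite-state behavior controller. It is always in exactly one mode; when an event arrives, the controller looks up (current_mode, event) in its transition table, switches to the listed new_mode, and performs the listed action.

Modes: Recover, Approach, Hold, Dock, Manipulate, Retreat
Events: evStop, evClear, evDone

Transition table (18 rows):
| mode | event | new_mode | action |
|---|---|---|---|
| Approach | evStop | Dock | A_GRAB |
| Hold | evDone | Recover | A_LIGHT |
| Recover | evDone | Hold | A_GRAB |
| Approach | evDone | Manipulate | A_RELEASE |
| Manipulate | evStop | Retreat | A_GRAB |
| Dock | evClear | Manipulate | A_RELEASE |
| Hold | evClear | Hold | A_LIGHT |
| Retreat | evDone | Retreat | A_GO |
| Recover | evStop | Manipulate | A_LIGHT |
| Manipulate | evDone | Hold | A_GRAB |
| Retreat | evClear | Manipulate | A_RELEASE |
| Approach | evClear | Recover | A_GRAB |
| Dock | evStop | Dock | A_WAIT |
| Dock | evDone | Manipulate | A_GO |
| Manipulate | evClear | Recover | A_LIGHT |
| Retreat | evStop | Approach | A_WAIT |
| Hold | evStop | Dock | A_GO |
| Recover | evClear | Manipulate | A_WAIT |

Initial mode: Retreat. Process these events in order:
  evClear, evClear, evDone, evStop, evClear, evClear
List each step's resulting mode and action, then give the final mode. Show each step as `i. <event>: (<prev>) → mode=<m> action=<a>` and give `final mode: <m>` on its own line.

final mode: Recover

1. evClear: (Retreat) → mode=Manipulate action=A_RELEASE
2. evClear: (Manipulate) → mode=Recover action=A_LIGHT
3. evDone: (Recover) → mode=Hold action=A_GRAB
4. evStop: (Hold) → mode=Dock action=A_GO
5. evClear: (Dock) → mode=Manipulate action=A_RELEASE
6. evClear: (Manipulate) → mode=Recover action=A_LIGHT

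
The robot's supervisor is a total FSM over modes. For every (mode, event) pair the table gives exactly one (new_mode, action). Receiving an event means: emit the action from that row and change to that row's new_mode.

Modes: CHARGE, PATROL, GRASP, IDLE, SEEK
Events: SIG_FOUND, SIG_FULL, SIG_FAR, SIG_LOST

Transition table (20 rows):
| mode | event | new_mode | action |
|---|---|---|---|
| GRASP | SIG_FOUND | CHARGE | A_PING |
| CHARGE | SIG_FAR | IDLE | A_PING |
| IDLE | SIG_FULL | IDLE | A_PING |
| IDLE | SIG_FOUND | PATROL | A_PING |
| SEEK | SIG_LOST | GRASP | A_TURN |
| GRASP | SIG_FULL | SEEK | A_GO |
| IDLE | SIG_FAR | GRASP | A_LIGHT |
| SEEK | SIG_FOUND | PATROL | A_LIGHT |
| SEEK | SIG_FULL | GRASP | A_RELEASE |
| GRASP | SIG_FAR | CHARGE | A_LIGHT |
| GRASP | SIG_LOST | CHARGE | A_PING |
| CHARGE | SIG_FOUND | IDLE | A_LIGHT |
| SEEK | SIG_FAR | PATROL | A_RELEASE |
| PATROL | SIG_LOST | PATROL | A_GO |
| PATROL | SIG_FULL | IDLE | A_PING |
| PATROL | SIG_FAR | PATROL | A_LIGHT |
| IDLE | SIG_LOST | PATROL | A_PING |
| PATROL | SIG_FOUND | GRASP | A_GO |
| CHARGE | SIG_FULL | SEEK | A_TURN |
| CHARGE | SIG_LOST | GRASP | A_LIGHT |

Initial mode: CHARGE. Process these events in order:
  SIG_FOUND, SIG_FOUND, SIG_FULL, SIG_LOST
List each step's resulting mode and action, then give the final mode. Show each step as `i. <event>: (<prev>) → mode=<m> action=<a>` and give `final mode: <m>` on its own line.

1. SIG_FOUND: (CHARGE) → mode=IDLE action=A_LIGHT
2. SIG_FOUND: (IDLE) → mode=PATROL action=A_PING
3. SIG_FULL: (PATROL) → mode=IDLE action=A_PING
4. SIG_LOST: (IDLE) → mode=PATROL action=A_PING

final mode: PATROL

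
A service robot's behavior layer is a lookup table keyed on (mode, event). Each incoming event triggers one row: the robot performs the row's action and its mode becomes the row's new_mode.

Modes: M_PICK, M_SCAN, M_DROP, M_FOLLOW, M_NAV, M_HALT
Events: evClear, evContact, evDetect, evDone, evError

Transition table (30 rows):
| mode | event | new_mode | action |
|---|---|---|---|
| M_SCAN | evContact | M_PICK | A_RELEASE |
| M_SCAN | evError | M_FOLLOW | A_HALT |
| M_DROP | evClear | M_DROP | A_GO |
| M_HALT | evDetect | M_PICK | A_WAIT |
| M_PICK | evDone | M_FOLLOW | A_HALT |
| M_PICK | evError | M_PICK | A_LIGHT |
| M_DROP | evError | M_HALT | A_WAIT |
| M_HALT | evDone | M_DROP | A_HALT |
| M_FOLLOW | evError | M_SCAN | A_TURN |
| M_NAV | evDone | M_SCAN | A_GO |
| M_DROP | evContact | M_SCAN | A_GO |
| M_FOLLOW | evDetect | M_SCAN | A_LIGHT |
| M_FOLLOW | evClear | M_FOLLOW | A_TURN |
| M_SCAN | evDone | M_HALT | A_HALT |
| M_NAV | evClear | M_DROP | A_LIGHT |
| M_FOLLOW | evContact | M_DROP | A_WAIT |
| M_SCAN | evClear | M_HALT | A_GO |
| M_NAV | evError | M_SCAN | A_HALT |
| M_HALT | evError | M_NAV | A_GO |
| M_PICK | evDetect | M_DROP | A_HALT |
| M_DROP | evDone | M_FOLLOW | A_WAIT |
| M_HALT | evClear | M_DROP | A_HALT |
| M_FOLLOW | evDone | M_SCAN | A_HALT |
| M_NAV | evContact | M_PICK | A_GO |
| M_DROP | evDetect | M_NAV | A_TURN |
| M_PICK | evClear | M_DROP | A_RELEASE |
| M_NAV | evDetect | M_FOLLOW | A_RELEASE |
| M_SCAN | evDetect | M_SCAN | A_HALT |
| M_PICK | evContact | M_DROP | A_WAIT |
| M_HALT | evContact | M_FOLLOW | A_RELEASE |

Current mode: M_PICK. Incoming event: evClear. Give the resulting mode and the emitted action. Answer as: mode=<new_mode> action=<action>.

current mode = M_PICK; filter table to that mode:
  (M_PICK, evDone) → (M_FOLLOW, A_HALT)
  (M_PICK, evError) → (M_PICK, A_LIGHT)
  (M_PICK, evDetect) → (M_DROP, A_HALT)
  (M_PICK, evClear) → (M_DROP, A_RELEASE)  ← event matches
  (M_PICK, evContact) → (M_DROP, A_WAIT)
event = evClear selects (M_DROP, A_RELEASE)

mode=M_DROP action=A_RELEASE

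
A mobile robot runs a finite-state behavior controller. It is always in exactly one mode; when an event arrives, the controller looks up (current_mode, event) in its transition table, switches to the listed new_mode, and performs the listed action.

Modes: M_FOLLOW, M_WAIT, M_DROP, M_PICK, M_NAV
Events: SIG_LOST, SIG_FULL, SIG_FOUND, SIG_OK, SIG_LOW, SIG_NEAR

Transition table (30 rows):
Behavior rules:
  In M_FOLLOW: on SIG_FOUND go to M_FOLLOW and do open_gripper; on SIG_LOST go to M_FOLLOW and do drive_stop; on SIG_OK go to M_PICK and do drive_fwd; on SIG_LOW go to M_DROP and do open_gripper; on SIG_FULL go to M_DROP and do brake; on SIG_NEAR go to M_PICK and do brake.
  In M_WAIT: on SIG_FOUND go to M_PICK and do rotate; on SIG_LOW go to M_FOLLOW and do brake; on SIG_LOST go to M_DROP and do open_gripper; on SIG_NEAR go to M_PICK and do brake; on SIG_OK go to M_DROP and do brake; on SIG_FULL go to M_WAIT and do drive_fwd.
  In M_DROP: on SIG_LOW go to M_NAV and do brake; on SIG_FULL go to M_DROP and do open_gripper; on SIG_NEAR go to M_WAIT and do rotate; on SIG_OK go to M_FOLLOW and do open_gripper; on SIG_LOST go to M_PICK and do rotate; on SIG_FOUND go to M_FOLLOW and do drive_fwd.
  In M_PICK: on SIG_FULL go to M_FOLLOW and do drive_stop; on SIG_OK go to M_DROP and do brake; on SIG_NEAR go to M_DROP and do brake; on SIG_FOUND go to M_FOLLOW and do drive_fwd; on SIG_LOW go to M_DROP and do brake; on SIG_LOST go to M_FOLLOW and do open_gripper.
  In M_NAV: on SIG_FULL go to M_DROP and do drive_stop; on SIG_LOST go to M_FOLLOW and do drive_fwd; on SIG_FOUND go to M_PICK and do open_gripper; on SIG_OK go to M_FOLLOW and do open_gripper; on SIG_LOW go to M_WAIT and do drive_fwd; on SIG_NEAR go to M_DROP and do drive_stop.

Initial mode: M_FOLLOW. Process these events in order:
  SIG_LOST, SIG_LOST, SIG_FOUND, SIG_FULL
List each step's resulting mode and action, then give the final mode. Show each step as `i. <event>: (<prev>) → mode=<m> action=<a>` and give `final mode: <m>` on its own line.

1. SIG_LOST: (M_FOLLOW) → mode=M_FOLLOW action=drive_stop
2. SIG_LOST: (M_FOLLOW) → mode=M_FOLLOW action=drive_stop
3. SIG_FOUND: (M_FOLLOW) → mode=M_FOLLOW action=open_gripper
4. SIG_FULL: (M_FOLLOW) → mode=M_DROP action=brake

final mode: M_DROP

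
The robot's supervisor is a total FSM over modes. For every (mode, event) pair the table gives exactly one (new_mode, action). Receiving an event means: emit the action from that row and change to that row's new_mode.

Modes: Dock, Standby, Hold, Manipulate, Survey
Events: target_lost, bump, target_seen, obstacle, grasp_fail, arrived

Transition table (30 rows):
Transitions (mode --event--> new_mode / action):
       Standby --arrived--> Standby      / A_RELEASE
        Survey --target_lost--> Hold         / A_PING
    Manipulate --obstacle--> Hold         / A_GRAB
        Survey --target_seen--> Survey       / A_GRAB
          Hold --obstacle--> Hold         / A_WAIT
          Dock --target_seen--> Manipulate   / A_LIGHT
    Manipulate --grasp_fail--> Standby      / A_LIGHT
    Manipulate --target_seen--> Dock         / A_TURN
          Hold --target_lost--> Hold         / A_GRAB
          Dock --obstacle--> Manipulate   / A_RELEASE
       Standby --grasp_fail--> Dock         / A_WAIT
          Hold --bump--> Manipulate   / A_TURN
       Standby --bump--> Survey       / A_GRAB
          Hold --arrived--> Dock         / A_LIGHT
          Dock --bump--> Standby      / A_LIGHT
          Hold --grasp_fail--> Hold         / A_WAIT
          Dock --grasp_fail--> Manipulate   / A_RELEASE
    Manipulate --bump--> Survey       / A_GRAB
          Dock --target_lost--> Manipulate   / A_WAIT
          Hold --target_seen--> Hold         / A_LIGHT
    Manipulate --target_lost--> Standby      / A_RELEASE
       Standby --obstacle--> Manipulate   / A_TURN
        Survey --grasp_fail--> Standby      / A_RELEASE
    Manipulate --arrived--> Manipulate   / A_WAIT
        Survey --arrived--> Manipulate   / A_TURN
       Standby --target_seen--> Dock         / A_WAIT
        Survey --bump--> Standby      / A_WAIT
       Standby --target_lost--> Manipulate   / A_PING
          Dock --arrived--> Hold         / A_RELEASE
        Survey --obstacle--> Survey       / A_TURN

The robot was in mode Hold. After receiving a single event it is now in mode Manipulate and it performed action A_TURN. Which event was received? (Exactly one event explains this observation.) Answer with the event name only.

bump

try target_lost: (Hold, target_lost) → (Hold, A_GRAB)
try bump: (Hold, bump) → (Manipulate, A_TURN)  ← matches
try target_seen: (Hold, target_seen) → (Hold, A_LIGHT)
try obstacle: (Hold, obstacle) → (Hold, A_WAIT)
try grasp_fail: (Hold, grasp_fail) → (Hold, A_WAIT)
try arrived: (Hold, arrived) → (Dock, A_LIGHT)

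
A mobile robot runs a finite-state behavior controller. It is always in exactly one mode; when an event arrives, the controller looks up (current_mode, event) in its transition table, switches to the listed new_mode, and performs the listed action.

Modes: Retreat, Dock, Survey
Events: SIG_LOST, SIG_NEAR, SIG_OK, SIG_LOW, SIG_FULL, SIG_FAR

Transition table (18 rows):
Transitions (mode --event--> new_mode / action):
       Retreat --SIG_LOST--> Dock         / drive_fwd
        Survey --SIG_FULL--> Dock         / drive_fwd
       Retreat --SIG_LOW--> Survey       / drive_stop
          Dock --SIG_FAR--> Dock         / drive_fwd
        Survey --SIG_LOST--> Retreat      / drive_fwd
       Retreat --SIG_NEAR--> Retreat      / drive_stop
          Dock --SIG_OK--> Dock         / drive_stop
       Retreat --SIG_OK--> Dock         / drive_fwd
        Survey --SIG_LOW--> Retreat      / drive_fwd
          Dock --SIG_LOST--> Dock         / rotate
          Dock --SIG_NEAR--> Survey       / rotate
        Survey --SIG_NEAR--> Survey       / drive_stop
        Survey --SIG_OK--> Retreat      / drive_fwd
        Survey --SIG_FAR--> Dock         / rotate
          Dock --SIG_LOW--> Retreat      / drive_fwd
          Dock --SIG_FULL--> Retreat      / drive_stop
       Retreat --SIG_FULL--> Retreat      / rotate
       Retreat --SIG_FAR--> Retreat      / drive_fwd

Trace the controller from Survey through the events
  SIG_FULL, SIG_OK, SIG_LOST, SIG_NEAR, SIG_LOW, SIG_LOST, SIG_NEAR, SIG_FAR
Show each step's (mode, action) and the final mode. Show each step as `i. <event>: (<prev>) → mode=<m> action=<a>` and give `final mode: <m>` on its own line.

final mode: Dock

1. SIG_FULL: (Survey) → mode=Dock action=drive_fwd
2. SIG_OK: (Dock) → mode=Dock action=drive_stop
3. SIG_LOST: (Dock) → mode=Dock action=rotate
4. SIG_NEAR: (Dock) → mode=Survey action=rotate
5. SIG_LOW: (Survey) → mode=Retreat action=drive_fwd
6. SIG_LOST: (Retreat) → mode=Dock action=drive_fwd
7. SIG_NEAR: (Dock) → mode=Survey action=rotate
8. SIG_FAR: (Survey) → mode=Dock action=rotate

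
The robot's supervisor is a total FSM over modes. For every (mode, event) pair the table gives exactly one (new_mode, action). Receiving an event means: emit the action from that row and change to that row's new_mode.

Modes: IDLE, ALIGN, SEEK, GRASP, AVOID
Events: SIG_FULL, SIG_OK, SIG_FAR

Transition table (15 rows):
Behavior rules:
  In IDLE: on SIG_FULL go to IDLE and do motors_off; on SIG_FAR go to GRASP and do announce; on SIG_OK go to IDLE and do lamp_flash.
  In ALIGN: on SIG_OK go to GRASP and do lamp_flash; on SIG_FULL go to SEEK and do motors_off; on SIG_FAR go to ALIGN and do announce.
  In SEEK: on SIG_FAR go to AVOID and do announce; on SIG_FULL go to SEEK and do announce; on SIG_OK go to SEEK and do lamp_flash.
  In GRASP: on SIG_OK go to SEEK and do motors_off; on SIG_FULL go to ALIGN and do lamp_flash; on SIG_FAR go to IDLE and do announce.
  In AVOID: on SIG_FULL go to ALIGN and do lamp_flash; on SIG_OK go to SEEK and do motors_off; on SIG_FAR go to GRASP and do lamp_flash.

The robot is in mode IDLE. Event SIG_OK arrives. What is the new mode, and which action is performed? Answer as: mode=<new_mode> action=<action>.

current mode = IDLE; filter table to that mode:
  (IDLE, SIG_FULL) → (IDLE, motors_off)
  (IDLE, SIG_FAR) → (GRASP, announce)
  (IDLE, SIG_OK) → (IDLE, lamp_flash)  ← event matches
event = SIG_OK selects (IDLE, lamp_flash)

mode=IDLE action=lamp_flash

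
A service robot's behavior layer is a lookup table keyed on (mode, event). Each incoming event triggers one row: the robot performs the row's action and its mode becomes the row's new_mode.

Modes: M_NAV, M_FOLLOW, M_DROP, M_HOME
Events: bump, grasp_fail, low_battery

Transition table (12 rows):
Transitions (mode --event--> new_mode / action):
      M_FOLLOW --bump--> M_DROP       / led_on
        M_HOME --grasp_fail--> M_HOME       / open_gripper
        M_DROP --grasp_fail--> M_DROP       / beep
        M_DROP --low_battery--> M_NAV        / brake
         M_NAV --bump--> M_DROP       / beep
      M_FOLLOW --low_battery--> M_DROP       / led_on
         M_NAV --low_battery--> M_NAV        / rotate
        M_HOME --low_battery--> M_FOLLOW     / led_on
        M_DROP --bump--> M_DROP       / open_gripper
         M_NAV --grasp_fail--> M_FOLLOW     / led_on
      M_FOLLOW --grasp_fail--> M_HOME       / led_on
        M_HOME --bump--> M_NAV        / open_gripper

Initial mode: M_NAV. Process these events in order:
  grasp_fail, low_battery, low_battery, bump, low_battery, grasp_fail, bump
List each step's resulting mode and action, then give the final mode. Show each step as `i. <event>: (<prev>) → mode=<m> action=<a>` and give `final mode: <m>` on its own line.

final mode: M_DROP

1. grasp_fail: (M_NAV) → mode=M_FOLLOW action=led_on
2. low_battery: (M_FOLLOW) → mode=M_DROP action=led_on
3. low_battery: (M_DROP) → mode=M_NAV action=brake
4. bump: (M_NAV) → mode=M_DROP action=beep
5. low_battery: (M_DROP) → mode=M_NAV action=brake
6. grasp_fail: (M_NAV) → mode=M_FOLLOW action=led_on
7. bump: (M_FOLLOW) → mode=M_DROP action=led_on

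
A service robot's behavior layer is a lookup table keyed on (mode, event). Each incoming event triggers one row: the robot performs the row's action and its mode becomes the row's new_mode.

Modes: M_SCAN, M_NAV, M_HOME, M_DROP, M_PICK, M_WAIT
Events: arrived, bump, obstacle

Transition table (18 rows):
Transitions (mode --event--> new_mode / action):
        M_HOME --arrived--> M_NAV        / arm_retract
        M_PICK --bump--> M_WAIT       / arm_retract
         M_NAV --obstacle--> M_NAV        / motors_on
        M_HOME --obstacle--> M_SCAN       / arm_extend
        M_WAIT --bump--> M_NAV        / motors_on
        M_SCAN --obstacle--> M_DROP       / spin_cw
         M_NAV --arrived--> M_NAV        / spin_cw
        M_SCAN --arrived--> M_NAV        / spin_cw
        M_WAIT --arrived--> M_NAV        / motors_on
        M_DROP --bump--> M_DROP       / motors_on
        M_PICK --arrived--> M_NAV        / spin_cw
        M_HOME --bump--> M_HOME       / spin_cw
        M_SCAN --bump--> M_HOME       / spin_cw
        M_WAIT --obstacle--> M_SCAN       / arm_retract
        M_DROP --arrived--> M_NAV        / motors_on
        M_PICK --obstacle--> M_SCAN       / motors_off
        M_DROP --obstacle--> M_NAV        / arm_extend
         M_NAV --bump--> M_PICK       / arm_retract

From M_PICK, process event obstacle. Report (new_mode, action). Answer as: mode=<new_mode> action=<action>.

mode=M_SCAN action=motors_off

current mode = M_PICK; filter table to that mode:
  (M_PICK, bump) → (M_WAIT, arm_retract)
  (M_PICK, arrived) → (M_NAV, spin_cw)
  (M_PICK, obstacle) → (M_SCAN, motors_off)  ← event matches
event = obstacle selects (M_SCAN, motors_off)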